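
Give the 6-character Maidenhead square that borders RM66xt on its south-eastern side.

RM76as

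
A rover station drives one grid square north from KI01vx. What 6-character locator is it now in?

Latitude subsquare x = 23; +1 → 24, wraps to 0 = a, carry into square.
Latitude square 1; +1 → 2.
The longitude characters are unchanged.

KI02va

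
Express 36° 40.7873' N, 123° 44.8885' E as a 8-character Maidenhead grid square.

Shift to the Maidenhead origin (180°W, 90°S): lon 303.74814, lat 126.67979.
Field: 303.74814/20 → 15 → P, 126.67979/10 → 12 → M; chars PM.
Square: 3.74814/2 → 1, 6.67979/1 → 6; chars 16.
Subsquare: 1.74814/0.0833333 → 20 → u, 0.67979/0.0416667 → 16 → q; chars uq.
Extended square: 0.08148/0.00833333 → 9, 0.01312/0.00416667 → 3; chars 93.

PM16uq93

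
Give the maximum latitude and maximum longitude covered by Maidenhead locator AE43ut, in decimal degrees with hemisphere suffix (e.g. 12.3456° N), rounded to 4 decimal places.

Field A=0, E=4: +0·20° lon, +4·10° lat → SW at lon -180°, lat -50°.
Square 4, 3: +4·2° lon, +3·1° lat → SW at lon -172°, lat -47°.
Subsquare u=20, t=19: +20·0.0833333° lon, +19·0.0416667° lat → SW at lon -170.333°, lat -46.2083°.
Cell spans 0.0833333° lon × 0.0416667° lat. NE corner is SW corner plus one full cell.
latitude 46.1667° S, longitude 170.2500° W.

46.1667° S, 170.2500° W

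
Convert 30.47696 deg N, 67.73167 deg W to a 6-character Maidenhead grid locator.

Offset from 180°W / 90°S: lon 112.2683°, lat 120.4770°.
Field: lon ⌊112.2683/20⌋ = 5 → F; lat ⌊120.4770/10⌋ = 12 → M.
Square: lon ⌊12.2683/2⌋ = 6; lat ⌊0.4770/1⌋ = 0.
Subsquare: lon ⌊0.2683/0.0833333⌋ = 3 → d; lat ⌊0.4770/0.0416667⌋ = 11 → l.

FM60dl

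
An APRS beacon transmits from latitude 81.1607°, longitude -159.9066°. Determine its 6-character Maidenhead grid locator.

BR01bd

Offset from 180°W / 90°S: lon 20.0934°, lat 171.1607°.
Field: 20.0934/20 → 1 → B, 171.1607/10 → 17 → R; chars BR.
Square: 0.0934/2 → 0, 1.1607/1 → 1; chars 01.
Subsquare: 0.0934/0.0833333 → 1 → b, 0.1607/0.0416667 → 3 → d; chars bd.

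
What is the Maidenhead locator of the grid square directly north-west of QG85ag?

Longitude subsquare a = 0; −1 → -1, wraps to 23 = x, carry into square.
Longitude square 8; −1 → 7.
Latitude subsquare g = 6; +1 → 7 = h.

QG75xh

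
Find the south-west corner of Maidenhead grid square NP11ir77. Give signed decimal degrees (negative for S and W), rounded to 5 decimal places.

61.73750, 82.72500

Field N=13, P=15: +13·20° lon, +15·10° lat → SW at lon 80°, lat 60°.
Square 1, 1: +1·2° lon, +1·1° lat → SW at lon 82°, lat 61°.
Subsquare i=8, r=17: +8·0.0833333° lon, +17·0.0416667° lat → SW at lon 82.6667°, lat 61.7083°.
Extended square 7, 7: +7·0.00833333° lon, +7·0.00416667° lat → SW at lon 82.725°, lat 61.7375°.
latitude 61.73750, longitude 82.72500.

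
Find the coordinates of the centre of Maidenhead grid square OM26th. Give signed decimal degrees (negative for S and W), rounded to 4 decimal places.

36.3125, 105.6250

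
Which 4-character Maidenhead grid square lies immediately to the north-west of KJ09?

JK90

Longitude square 0; −1 → -1, wraps to 9, carry into field.
Longitude field K = 10; −1 → 9 = J.
Latitude square 9; +1 → 10, wraps to 0, carry into field.
Latitude field J = 9; +1 → 10 = K.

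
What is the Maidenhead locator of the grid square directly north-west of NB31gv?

NB31fw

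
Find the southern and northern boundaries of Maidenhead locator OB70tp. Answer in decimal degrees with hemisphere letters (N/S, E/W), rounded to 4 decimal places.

79.3750° S, 79.3333° S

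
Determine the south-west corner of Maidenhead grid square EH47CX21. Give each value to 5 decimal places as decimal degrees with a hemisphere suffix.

12.03750° S, 91.81667° W

Field E=4, H=7: +4·20° lon, +7·10° lat → SW at lon -100°, lat -20°.
Square 4, 7: +4·2° lon, +7·1° lat → SW at lon -92°, lat -13°.
Subsquare c=2, x=23: +2·0.0833333° lon, +23·0.0416667° lat → SW at lon -91.8333°, lat -12.0417°.
Extended square 2, 1: +2·0.00833333° lon, +1·0.00416667° lat → SW at lon -91.8167°, lat -12.0375°.
latitude 12.03750° S, longitude 91.81667° W.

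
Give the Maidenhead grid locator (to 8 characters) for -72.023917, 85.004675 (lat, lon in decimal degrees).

Add 180° to longitude and 90° to latitude: 265.00468, 17.97608.
Field: lon ⌊265.00468/20⌋ = 13 → N; lat ⌊17.97608/10⌋ = 1 → B.
Square: lon ⌊5.00468/2⌋ = 2; lat ⌊7.97608/1⌋ = 7.
Subsquare: lon ⌊1.00468/0.0833333⌋ = 12 → m; lat ⌊0.97608/0.0416667⌋ = 23 → x.
Extended square: lon ⌊0.00468/0.00833333⌋ = 0; lat ⌊0.01775/0.00416667⌋ = 4.

NB27mx04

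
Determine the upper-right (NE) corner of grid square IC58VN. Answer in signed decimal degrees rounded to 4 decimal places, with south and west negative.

-61.4167, -8.1667

Field I=8, C=2: +8·20° lon, +2·10° lat → SW at lon -20°, lat -70°.
Square 5, 8: +5·2° lon, +8·1° lat → SW at lon -10°, lat -62°.
Subsquare v=21, n=13: +21·0.0833333° lon, +13·0.0416667° lat → SW at lon -8.25°, lat -61.4583°.
Cell spans 0.0833333° lon × 0.0416667° lat. NE corner is SW corner plus one full cell.
latitude -61.4167, longitude -8.1667.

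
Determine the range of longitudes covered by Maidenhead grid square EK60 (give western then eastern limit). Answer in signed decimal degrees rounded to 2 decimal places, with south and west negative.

-88.00, -86.00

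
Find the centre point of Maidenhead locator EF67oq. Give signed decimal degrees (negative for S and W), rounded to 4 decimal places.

Field E=4, F=5: +4·20° lon, +5·10° lat → SW at lon -100°, lat -40°.
Square 6, 7: +6·2° lon, +7·1° lat → SW at lon -88°, lat -33°.
Subsquare o=14, q=16: +14·0.0833333° lon, +16·0.0416667° lat → SW at lon -86.8333°, lat -32.3333°.
Cell spans 0.0833333° lon × 0.0416667° lat. Centre is SW corner plus half of each.
latitude -32.3125, longitude -86.7917.

-32.3125, -86.7917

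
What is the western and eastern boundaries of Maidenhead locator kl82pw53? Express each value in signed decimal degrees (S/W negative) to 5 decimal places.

37.29167, 37.30000

Field K=10, L=11: +10·20° lon, +11·10° lat → SW at lon 20°, lat 20°.
Square 8, 2: +8·2° lon, +2·1° lat → SW at lon 36°, lat 22°.
Subsquare p=15, w=22: +15·0.0833333° lon, +22·0.0416667° lat → SW at lon 37.25°, lat 22.9167°.
Extended square 5, 3: +5·0.00833333° lon, +3·0.00416667° lat → SW at lon 37.2917°, lat 22.9292°.
Cell spans 0.00833333° lon × 0.00416667° lat.
west 37.29167, east 37.30000.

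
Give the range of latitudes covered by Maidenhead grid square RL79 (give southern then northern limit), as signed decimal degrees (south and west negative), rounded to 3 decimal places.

Field R=17, L=11: +17·20° lon, +11·10° lat → SW at lon 160°, lat 20°.
Square 7, 9: +7·2° lon, +9·1° lat → SW at lon 174°, lat 29°.
Cell spans 2° lon × 1° lat.
south 29.000, north 30.000.

29.000, 30.000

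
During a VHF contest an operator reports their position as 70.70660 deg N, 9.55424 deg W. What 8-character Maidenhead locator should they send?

Shift to the Maidenhead origin (180°W, 90°S): lon 170.44576, lat 160.70660.
Field: 170.44576/20 → 8 → I, 160.70660/10 → 16 → Q; chars IQ.
Square: 10.44576/2 → 5, 0.70660/1 → 0; chars 50.
Subsquare: 0.44576/0.0833333 → 5 → f, 0.70660/0.0416667 → 16 → q; chars fq.
Extended square: 0.02909/0.00833333 → 3, 0.03993/0.00416667 → 9; chars 39.

IQ50fq39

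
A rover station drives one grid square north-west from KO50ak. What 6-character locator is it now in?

Longitude subsquare a = 0; −1 → -1, wraps to 23 = x, carry into square.
Longitude square 5; −1 → 4.
Latitude subsquare k = 10; +1 → 11 = l.

KO40xl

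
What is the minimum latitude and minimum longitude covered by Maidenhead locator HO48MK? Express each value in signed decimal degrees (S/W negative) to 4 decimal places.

58.4167, -31.0000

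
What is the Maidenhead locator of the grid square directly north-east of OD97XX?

PD08aa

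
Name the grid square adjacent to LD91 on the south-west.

LD80

Longitude square 9; −1 → 8.
Latitude square 1; −1 → 0.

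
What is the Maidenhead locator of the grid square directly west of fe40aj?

Longitude subsquare a = 0; −1 → -1, wraps to 23 = x, carry into square.
Longitude square 4; −1 → 3.
The latitude characters are unchanged.

FE30xj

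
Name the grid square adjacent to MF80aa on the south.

Latitude subsquare a = 0; −1 → -1, wraps to 23 = x, carry into square.
Latitude square 0; −1 → -1, wraps to 9, carry into field.
Latitude field F = 5; −1 → 4 = E.
The longitude characters are unchanged.

ME89ax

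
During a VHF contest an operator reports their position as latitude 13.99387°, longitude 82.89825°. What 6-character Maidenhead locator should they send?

Offset from 180°W / 90°S: lon 262.8983°, lat 103.9939°.
Field: lon ⌊262.8983/20⌋ = 13 → N; lat ⌊103.9939/10⌋ = 10 → K.
Square: lon ⌊2.8983/2⌋ = 1; lat ⌊3.9939/1⌋ = 3.
Subsquare: lon ⌊0.8983/0.0833333⌋ = 10 → k; lat ⌊0.9939/0.0416667⌋ = 23 → x.

NK13kx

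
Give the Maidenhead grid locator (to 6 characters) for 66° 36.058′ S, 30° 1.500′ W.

Add 180° to longitude and 90° to latitude: 149.9750, 23.3990.
Field: lon ⌊149.9750/20⌋ = 7 → H; lat ⌊23.3990/10⌋ = 2 → C.
Square: lon ⌊9.9750/2⌋ = 4; lat ⌊3.3990/1⌋ = 3.
Subsquare: lon ⌊1.9750/0.0833333⌋ = 23 → x; lat ⌊0.3990/0.0416667⌋ = 9 → j.

HC43xj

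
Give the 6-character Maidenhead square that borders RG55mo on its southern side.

Latitude subsquare o = 14; −1 → 13 = n.
The longitude characters are unchanged.

RG55mn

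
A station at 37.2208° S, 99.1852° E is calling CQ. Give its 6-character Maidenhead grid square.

NF92os

Shift to the Maidenhead origin (180°W, 90°S): lon 279.1852, lat 52.7792.
Field (20°×10°, letters A–R): lon ⌊279.1852/20⌋ = 13 → N; lat ⌊52.7792/10⌋ = 5 → F.
Square (2°×1°, digits 0–9): lon ⌊19.1852/2⌋ = 9; lat ⌊2.7792/1⌋ = 2.
Subsquare (5′×2.5′, letters a–x): lon ⌊1.1852/0.0833333⌋ = 14 → o; lat ⌊0.7792/0.0416667⌋ = 18 → s.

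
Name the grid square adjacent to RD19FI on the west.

RD19ei

Longitude subsquare f = 5; −1 → 4 = e.
The latitude characters are unchanged.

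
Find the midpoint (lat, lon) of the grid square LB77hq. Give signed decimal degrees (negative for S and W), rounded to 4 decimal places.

-72.3125, 54.6250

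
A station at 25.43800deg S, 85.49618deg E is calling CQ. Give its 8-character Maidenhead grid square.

NG24rn94

Add 180° to longitude and 90° to latitude: 265.49618, 64.56200.
Field (20°×10°, letters A–R): lon ⌊265.49618/20⌋ = 13 → N; lat ⌊64.56200/10⌋ = 6 → G.
Square (2°×1°, digits 0–9): lon ⌊5.49618/2⌋ = 2; lat ⌊4.56200/1⌋ = 4.
Subsquare (5′×2.5′, letters a–x): lon ⌊1.49618/0.0833333⌋ = 17 → r; lat ⌊0.56200/0.0416667⌋ = 13 → n.
Extended square (30″×15″, digits 0–9): lon ⌊0.07951/0.00833333⌋ = 9; lat ⌊0.02033/0.00416667⌋ = 4.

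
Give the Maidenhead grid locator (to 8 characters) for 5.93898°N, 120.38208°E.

PJ05ew55

Shift to the Maidenhead origin (180°W, 90°S): lon 300.38208, lat 95.93898.
Field: 300.38208/20 → 15 → P, 95.93898/10 → 9 → J; chars PJ.
Square: 0.38208/2 → 0, 5.93898/1 → 5; chars 05.
Subsquare: 0.38208/0.0833333 → 4 → e, 0.93898/0.0416667 → 22 → w; chars ew.
Extended square: 0.04875/0.00833333 → 5, 0.02231/0.00416667 → 5; chars 55.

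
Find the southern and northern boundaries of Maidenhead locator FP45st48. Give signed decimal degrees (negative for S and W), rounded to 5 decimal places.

Field F=5, P=15: +5·20° lon, +15·10° lat → SW at lon -80°, lat 60°.
Square 4, 5: +4·2° lon, +5·1° lat → SW at lon -72°, lat 65°.
Subsquare s=18, t=19: +18·0.0833333° lon, +19·0.0416667° lat → SW at lon -70.5°, lat 65.7917°.
Extended square 4, 8: +4·0.00833333° lon, +8·0.00416667° lat → SW at lon -70.4667°, lat 65.825°.
Cell spans 0.00833333° lon × 0.00416667° lat.
south 65.82500, north 65.82917.

65.82500, 65.82917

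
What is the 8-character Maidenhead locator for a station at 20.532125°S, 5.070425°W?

IG79ll12

Offset from 180°W / 90°S: lon 174.92957°, lat 69.46787°.
Field: lon ⌊174.92957/20⌋ = 8 → I; lat ⌊69.46787/10⌋ = 6 → G.
Square: lon ⌊14.92957/2⌋ = 7; lat ⌊9.46787/1⌋ = 9.
Subsquare: lon ⌊0.92957/0.0833333⌋ = 11 → l; lat ⌊0.46787/0.0416667⌋ = 11 → l.
Extended square: lon ⌊0.01291/0.00833333⌋ = 1; lat ⌊0.00954/0.00416667⌋ = 2.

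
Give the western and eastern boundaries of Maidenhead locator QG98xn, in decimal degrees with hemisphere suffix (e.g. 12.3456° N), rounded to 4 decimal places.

159.9167° E, 160.0000° E

Field Q=16, G=6: +16·20° lon, +6·10° lat → SW at lon 140°, lat -30°.
Square 9, 8: +9·2° lon, +8·1° lat → SW at lon 158°, lat -22°.
Subsquare x=23, n=13: +23·0.0833333° lon, +13·0.0416667° lat → SW at lon 159.917°, lat -21.4583°.
Cell spans 0.0833333° lon × 0.0416667° lat.
west 159.9167° E, east 160.0000° E.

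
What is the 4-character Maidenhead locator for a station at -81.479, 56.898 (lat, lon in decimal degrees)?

Offset from 180°W / 90°S: lon 236.90°, lat 8.52°.
Field: 236.90/20 → 11 → L, 8.52/10 → 0 → A; chars LA.
Square: 16.90/2 → 8, 8.52/1 → 8; chars 88.

LA88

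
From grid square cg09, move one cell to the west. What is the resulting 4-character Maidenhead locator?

Longitude square 0; −1 → -1, wraps to 9, carry into field.
Longitude field C = 2; −1 → 1 = B.
The latitude characters are unchanged.

BG99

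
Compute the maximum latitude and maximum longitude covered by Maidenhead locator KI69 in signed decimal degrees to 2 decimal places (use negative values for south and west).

Field K=10, I=8: +10·20° lon, +8·10° lat → SW at lon 20°, lat -10°.
Square 6, 9: +6·2° lon, +9·1° lat → SW at lon 32°, lat -1°.
Cell spans 2° lon × 1° lat. NE corner is SW corner plus one full cell.
latitude 0.00, longitude 34.00.

0.00, 34.00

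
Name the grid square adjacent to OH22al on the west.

OH12xl

Longitude subsquare a = 0; −1 → -1, wraps to 23 = x, carry into square.
Longitude square 2; −1 → 1.
The latitude characters are unchanged.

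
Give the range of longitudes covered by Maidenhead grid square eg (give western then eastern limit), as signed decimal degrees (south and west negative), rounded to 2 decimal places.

-100.00, -80.00

Field E=4, G=6: +4·20° lon, +6·10° lat → SW at lon -100°, lat -30°.
Cell spans 20° lon × 10° lat.
west -100.00, east -80.00.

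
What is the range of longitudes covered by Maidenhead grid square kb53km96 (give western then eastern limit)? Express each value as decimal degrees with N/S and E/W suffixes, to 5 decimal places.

30.90833° E, 30.91667° E

Field K=10, B=1: +10·20° lon, +1·10° lat → SW at lon 20°, lat -80°.
Square 5, 3: +5·2° lon, +3·1° lat → SW at lon 30°, lat -77°.
Subsquare k=10, m=12: +10·0.0833333° lon, +12·0.0416667° lat → SW at lon 30.8333°, lat -76.5°.
Extended square 9, 6: +9·0.00833333° lon, +6·0.00416667° lat → SW at lon 30.9083°, lat -76.475°.
Cell spans 0.00833333° lon × 0.00416667° lat.
west 30.90833° E, east 30.91667° E.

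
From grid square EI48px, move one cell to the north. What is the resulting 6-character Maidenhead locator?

EI49pa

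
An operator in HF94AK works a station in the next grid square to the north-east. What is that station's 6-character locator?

Longitude subsquare a = 0; +1 → 1 = b.
Latitude subsquare k = 10; +1 → 11 = l.

HF94bl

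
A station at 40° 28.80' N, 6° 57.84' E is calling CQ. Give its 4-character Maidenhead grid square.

JN30

Shift to the Maidenhead origin (180°W, 90°S): lon 186.96, lat 130.48.
Field: 186.96/20 → 9 → J, 130.48/10 → 13 → N; chars JN.
Square: 6.96/2 → 3, 0.48/1 → 0; chars 30.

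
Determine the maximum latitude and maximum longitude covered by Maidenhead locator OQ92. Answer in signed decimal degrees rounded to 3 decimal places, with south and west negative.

73.000, 120.000

Field O=14, Q=16: +14·20° lon, +16·10° lat → SW at lon 100°, lat 70°.
Square 9, 2: +9·2° lon, +2·1° lat → SW at lon 118°, lat 72°.
Cell spans 2° lon × 1° lat. NE corner is SW corner plus one full cell.
latitude 73.000, longitude 120.000.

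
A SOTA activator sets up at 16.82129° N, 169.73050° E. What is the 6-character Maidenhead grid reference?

RK46ut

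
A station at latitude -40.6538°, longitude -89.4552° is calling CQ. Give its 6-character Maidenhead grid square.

Offset from 180°W / 90°S: lon 90.5448°, lat 49.3462°.
Field: 90.5448/20 → 4 → E, 49.3462/10 → 4 → E; chars EE.
Square: 10.5448/2 → 5, 9.3462/1 → 9; chars 59.
Subsquare: 0.5448/0.0833333 → 6 → g, 0.3462/0.0416667 → 8 → i; chars gi.

EE59gi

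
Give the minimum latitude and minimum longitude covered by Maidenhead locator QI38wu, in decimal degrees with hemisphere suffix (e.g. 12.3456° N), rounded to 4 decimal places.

1.1667° S, 147.8333° E

Field Q=16, I=8: +16·20° lon, +8·10° lat → SW at lon 140°, lat -10°.
Square 3, 8: +3·2° lon, +8·1° lat → SW at lon 146°, lat -2°.
Subsquare w=22, u=20: +22·0.0833333° lon, +20·0.0416667° lat → SW at lon 147.833°, lat -1.16667°.
latitude 1.1667° S, longitude 147.8333° E.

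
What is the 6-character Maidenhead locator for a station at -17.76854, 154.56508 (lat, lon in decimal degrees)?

QH72gf

Offset from 180°W / 90°S: lon 334.5651°, lat 72.2315°.
Field: lon ⌊334.5651/20⌋ = 16 → Q; lat ⌊72.2315/10⌋ = 7 → H.
Square: lon ⌊14.5651/2⌋ = 7; lat ⌊2.2315/1⌋ = 2.
Subsquare: lon ⌊0.5651/0.0833333⌋ = 6 → g; lat ⌊0.2315/0.0416667⌋ = 5 → f.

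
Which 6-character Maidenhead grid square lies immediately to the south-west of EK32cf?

EK32be

Longitude subsquare c = 2; −1 → 1 = b.
Latitude subsquare f = 5; −1 → 4 = e.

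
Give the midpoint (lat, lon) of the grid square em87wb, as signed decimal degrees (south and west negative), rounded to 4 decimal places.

Field E=4, M=12: +4·20° lon, +12·10° lat → SW at lon -100°, lat 30°.
Square 8, 7: +8·2° lon, +7·1° lat → SW at lon -84°, lat 37°.
Subsquare w=22, b=1: +22·0.0833333° lon, +1·0.0416667° lat → SW at lon -82.1667°, lat 37.0417°.
Cell spans 0.0833333° lon × 0.0416667° lat. Centre is SW corner plus half of each.
latitude 37.0625, longitude -82.1250.

37.0625, -82.1250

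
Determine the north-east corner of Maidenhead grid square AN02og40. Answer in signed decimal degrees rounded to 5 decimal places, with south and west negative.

Field A=0, N=13: +0·20° lon, +13·10° lat → SW at lon -180°, lat 40°.
Square 0, 2: +0·2° lon, +2·1° lat → SW at lon -180°, lat 42°.
Subsquare o=14, g=6: +14·0.0833333° lon, +6·0.0416667° lat → SW at lon -178.833°, lat 42.25°.
Extended square 4, 0: +4·0.00833333° lon, +0·0.00416667° lat → SW at lon -178.8°, lat 42.25°.
Cell spans 0.00833333° lon × 0.00416667° lat. NE corner is SW corner plus one full cell.
latitude 42.25417, longitude -178.79167.

42.25417, -178.79167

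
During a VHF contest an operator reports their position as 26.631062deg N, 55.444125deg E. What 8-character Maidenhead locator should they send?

LL76rp31

Shift to the Maidenhead origin (180°W, 90°S): lon 235.44412, lat 116.63106.
Field: 235.44412/20 → 11 → L, 116.63106/10 → 11 → L; chars LL.
Square: 15.44412/2 → 7, 6.63106/1 → 6; chars 76.
Subsquare: 1.44412/0.0833333 → 17 → r, 0.63106/0.0416667 → 15 → p; chars rp.
Extended square: 0.02746/0.00833333 → 3, 0.00606/0.00416667 → 1; chars 31.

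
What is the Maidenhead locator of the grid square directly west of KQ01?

Longitude square 0; −1 → -1, wraps to 9, carry into field.
Longitude field K = 10; −1 → 9 = J.
The latitude characters are unchanged.

JQ91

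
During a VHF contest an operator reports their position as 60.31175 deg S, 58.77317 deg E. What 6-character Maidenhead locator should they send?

Add 180° to longitude and 90° to latitude: 238.7732, 29.6882.
Field: 238.7732/20 → 11 → L, 29.6882/10 → 2 → C; chars LC.
Square: 18.7732/2 → 9, 9.6882/1 → 9; chars 99.
Subsquare: 0.7732/0.0833333 → 9 → j, 0.6882/0.0416667 → 16 → q; chars jq.

LC99jq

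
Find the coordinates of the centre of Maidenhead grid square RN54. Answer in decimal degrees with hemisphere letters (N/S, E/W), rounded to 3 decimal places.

44.500° N, 171.000° E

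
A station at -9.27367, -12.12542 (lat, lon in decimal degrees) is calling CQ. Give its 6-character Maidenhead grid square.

Offset from 180°W / 90°S: lon 167.8746°, lat 80.7263°.
Field: lon ⌊167.8746/20⌋ = 8 → I; lat ⌊80.7263/10⌋ = 8 → I.
Square: lon ⌊7.8746/2⌋ = 3; lat ⌊0.7263/1⌋ = 0.
Subsquare: lon ⌊1.8746/0.0833333⌋ = 22 → w; lat ⌊0.7263/0.0416667⌋ = 17 → r.

II30wr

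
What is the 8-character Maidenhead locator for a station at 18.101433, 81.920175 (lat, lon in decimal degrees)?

Shift to the Maidenhead origin (180°W, 90°S): lon 261.92017, lat 108.10143.
Field: 261.92017/20 → 13 → N, 108.10143/10 → 10 → K; chars NK.
Square: 1.92017/2 → 0, 8.10143/1 → 8; chars 08.
Subsquare: 1.92017/0.0833333 → 23 → x, 0.10143/0.0416667 → 2 → c; chars xc.
Extended square: 0.00351/0.00833333 → 0, 0.01810/0.00416667 → 4; chars 04.

NK08xc04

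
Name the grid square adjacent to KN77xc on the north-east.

KN87ad

Longitude subsquare x = 23; +1 → 24, wraps to 0 = a, carry into square.
Longitude square 7; +1 → 8.
Latitude subsquare c = 2; +1 → 3 = d.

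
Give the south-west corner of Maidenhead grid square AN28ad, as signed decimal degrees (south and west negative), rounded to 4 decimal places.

Field A=0, N=13: +0·20° lon, +13·10° lat → SW at lon -180°, lat 40°.
Square 2, 8: +2·2° lon, +8·1° lat → SW at lon -176°, lat 48°.
Subsquare a=0, d=3: +0·0.0833333° lon, +3·0.0416667° lat → SW at lon -176°, lat 48.125°.
latitude 48.1250, longitude -176.0000.

48.1250, -176.0000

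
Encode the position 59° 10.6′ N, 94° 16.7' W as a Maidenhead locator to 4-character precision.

EO29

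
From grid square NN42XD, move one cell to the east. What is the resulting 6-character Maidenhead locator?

NN52ad

Longitude subsquare x = 23; +1 → 24, wraps to 0 = a, carry into square.
Longitude square 4; +1 → 5.
The latitude characters are unchanged.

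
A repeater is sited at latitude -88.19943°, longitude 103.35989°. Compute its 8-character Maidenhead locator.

OA11qt32

Add 180° to longitude and 90° to latitude: 283.35989, 1.80057.
Field (20°×10°, letters A–R): 283.35989/20 → 14 → O, 1.80057/10 → 0 → A; chars OA.
Square (2°×1°, digits 0–9): 3.35989/2 → 1, 1.80057/1 → 1; chars 11.
Subsquare (5′×2.5′, letters a–x): 1.35989/0.0833333 → 16 → q, 0.80057/0.0416667 → 19 → t; chars qt.
Extended square (30″×15″, digits 0–9): 0.02656/0.00833333 → 3, 0.00890/0.00416667 → 2; chars 32.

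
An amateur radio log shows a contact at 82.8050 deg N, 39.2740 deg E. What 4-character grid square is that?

KR92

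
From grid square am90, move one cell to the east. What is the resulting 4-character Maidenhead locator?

BM00

Longitude square 9; +1 → 10, wraps to 0, carry into field.
Longitude field A = 0; +1 → 1 = B.
The latitude characters are unchanged.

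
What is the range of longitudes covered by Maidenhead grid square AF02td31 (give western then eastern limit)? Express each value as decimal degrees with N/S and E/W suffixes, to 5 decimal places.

Field A=0, F=5: +0·20° lon, +5·10° lat → SW at lon -180°, lat -40°.
Square 0, 2: +0·2° lon, +2·1° lat → SW at lon -180°, lat -38°.
Subsquare t=19, d=3: +19·0.0833333° lon, +3·0.0416667° lat → SW at lon -178.417°, lat -37.875°.
Extended square 3, 1: +3·0.00833333° lon, +1·0.00416667° lat → SW at lon -178.392°, lat -37.8708°.
Cell spans 0.00833333° lon × 0.00416667° lat.
west 178.39167° W, east 178.38333° W.

178.39167° W, 178.38333° W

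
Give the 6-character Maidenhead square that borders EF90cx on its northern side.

EF91ca

Latitude subsquare x = 23; +1 → 24, wraps to 0 = a, carry into square.
Latitude square 0; +1 → 1.
The longitude characters are unchanged.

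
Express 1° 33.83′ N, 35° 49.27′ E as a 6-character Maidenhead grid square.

Shift to the Maidenhead origin (180°W, 90°S): lon 215.8212, lat 91.5638.
Field: 215.8212/20 → 10 → K, 91.5638/10 → 9 → J; chars KJ.
Square: 15.8212/2 → 7, 1.5638/1 → 1; chars 71.
Subsquare: 1.8212/0.0833333 → 21 → v, 0.5638/0.0416667 → 13 → n; chars vn.

KJ71vn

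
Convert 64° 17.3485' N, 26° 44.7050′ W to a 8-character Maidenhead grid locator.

HP64pg09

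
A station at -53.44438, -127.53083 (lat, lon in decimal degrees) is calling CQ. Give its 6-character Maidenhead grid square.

CD66fn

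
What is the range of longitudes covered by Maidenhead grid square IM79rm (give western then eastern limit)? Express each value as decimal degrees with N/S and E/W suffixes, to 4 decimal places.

4.5833° W, 4.5000° W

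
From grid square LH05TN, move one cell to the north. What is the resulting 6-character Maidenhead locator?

Latitude subsquare n = 13; +1 → 14 = o.
The longitude characters are unchanged.

LH05to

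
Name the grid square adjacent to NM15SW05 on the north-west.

NM15rw96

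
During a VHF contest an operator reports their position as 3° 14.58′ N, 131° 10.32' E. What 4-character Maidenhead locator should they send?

PJ53

Add 180° to longitude and 90° to latitude: 311.17, 93.24.
Field (20°×10°, letters A–R): lon ⌊311.17/20⌋ = 15 → P; lat ⌊93.24/10⌋ = 9 → J.
Square (2°×1°, digits 0–9): lon ⌊11.17/2⌋ = 5; lat ⌊3.24/1⌋ = 3.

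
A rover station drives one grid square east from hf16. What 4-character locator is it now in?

HF26

Longitude square 1; +1 → 2.
The latitude characters are unchanged.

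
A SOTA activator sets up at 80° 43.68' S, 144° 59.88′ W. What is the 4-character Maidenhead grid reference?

BA79

Offset from 180°W / 90°S: lon 35.00°, lat 9.27°.
Field: lon ⌊35.00/20⌋ = 1 → B; lat ⌊9.27/10⌋ = 0 → A.
Square: lon ⌊15.00/2⌋ = 7; lat ⌊9.27/1⌋ = 9.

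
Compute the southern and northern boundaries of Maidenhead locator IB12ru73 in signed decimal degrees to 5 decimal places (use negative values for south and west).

-77.15417, -77.15000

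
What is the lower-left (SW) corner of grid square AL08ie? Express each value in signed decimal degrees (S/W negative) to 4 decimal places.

28.1667, -179.3333

Field A=0, L=11: +0·20° lon, +11·10° lat → SW at lon -180°, lat 20°.
Square 0, 8: +0·2° lon, +8·1° lat → SW at lon -180°, lat 28°.
Subsquare i=8, e=4: +8·0.0833333° lon, +4·0.0416667° lat → SW at lon -179.333°, lat 28.1667°.
latitude 28.1667, longitude -179.3333.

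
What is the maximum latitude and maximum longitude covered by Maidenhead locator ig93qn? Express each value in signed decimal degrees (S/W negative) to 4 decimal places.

-26.4167, -0.5833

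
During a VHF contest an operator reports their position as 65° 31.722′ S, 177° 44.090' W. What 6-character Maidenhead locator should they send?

AC14dl

Offset from 180°W / 90°S: lon 2.2652°, lat 24.4713°.
Field (20°×10°, letters A–R): lon ⌊2.2652/20⌋ = 0 → A; lat ⌊24.4713/10⌋ = 2 → C.
Square (2°×1°, digits 0–9): lon ⌊2.2652/2⌋ = 1; lat ⌊4.4713/1⌋ = 4.
Subsquare (5′×2.5′, letters a–x): lon ⌊0.2652/0.0833333⌋ = 3 → d; lat ⌊0.4713/0.0416667⌋ = 11 → l.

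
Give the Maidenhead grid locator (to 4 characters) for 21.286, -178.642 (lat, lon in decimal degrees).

Shift to the Maidenhead origin (180°W, 90°S): lon 1.36, lat 111.29.
Field (20°×10°, letters A–R): lon ⌊1.36/20⌋ = 0 → A; lat ⌊111.29/10⌋ = 11 → L.
Square (2°×1°, digits 0–9): lon ⌊1.36/2⌋ = 0; lat ⌊1.29/1⌋ = 1.

AL01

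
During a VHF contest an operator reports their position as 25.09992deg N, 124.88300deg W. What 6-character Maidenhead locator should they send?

Add 180° to longitude and 90° to latitude: 55.1170, 115.0999.
Field (20°×10°, letters A–R): lon ⌊55.1170/20⌋ = 2 → C; lat ⌊115.0999/10⌋ = 11 → L.
Square (2°×1°, digits 0–9): lon ⌊15.1170/2⌋ = 7; lat ⌊5.0999/1⌋ = 5.
Subsquare (5′×2.5′, letters a–x): lon ⌊1.1170/0.0833333⌋ = 13 → n; lat ⌊0.0999/0.0416667⌋ = 2 → c.

CL75nc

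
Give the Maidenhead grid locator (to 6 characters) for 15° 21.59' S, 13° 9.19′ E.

Shift to the Maidenhead origin (180°W, 90°S): lon 193.1532, lat 74.6402.
Field: 193.1532/20 → 9 → J, 74.6402/10 → 7 → H; chars JH.
Square: 13.1532/2 → 6, 4.6402/1 → 4; chars 64.
Subsquare: 1.1532/0.0833333 → 13 → n, 0.6402/0.0416667 → 15 → p; chars np.

JH64np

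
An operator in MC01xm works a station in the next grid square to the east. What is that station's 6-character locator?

MC11am

Longitude subsquare x = 23; +1 → 24, wraps to 0 = a, carry into square.
Longitude square 0; +1 → 1.
The latitude characters are unchanged.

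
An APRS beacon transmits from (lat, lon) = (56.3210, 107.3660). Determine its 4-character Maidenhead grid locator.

OO36

Offset from 180°W / 90°S: lon 287.37°, lat 146.32°.
Field (20°×10°, letters A–R): 287.37/20 → 14 → O, 146.32/10 → 14 → O; chars OO.
Square (2°×1°, digits 0–9): 7.37/2 → 3, 6.32/1 → 6; chars 36.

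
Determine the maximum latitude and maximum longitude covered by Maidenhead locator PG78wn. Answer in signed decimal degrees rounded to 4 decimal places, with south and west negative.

Field P=15, G=6: +15·20° lon, +6·10° lat → SW at lon 120°, lat -30°.
Square 7, 8: +7·2° lon, +8·1° lat → SW at lon 134°, lat -22°.
Subsquare w=22, n=13: +22·0.0833333° lon, +13·0.0416667° lat → SW at lon 135.833°, lat -21.4583°.
Cell spans 0.0833333° lon × 0.0416667° lat. NE corner is SW corner plus one full cell.
latitude -21.4167, longitude 135.9167.

-21.4167, 135.9167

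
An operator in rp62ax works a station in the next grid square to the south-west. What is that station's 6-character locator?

RP52xw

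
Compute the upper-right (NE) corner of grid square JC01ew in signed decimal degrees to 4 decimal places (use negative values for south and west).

Field J=9, C=2: +9·20° lon, +2·10° lat → SW at lon 0°, lat -70°.
Square 0, 1: +0·2° lon, +1·1° lat → SW at lon 0°, lat -69°.
Subsquare e=4, w=22: +4·0.0833333° lon, +22·0.0416667° lat → SW at lon 0.333333°, lat -68.0833°.
Cell spans 0.0833333° lon × 0.0416667° lat. NE corner is SW corner plus one full cell.
latitude -68.0417, longitude 0.4167.

-68.0417, 0.4167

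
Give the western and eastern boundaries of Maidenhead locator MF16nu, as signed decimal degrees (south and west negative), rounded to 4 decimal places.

Field M=12, F=5: +12·20° lon, +5·10° lat → SW at lon 60°, lat -40°.
Square 1, 6: +1·2° lon, +6·1° lat → SW at lon 62°, lat -34°.
Subsquare n=13, u=20: +13·0.0833333° lon, +20·0.0416667° lat → SW at lon 63.0833°, lat -33.1667°.
Cell spans 0.0833333° lon × 0.0416667° lat.
west 63.0833, east 63.1667.

63.0833, 63.1667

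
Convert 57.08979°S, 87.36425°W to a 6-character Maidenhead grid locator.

Add 180° to longitude and 90° to latitude: 92.6358, 32.9102.
Field: 92.6358/20 → 4 → E, 32.9102/10 → 3 → D; chars ED.
Square: 12.6358/2 → 6, 2.9102/1 → 2; chars 62.
Subsquare: 0.6358/0.0833333 → 7 → h, 0.9102/0.0416667 → 21 → v; chars hv.

ED62hv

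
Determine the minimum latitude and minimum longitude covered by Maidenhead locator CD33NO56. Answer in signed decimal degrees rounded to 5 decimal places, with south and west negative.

Field C=2, D=3: +2·20° lon, +3·10° lat → SW at lon -140°, lat -60°.
Square 3, 3: +3·2° lon, +3·1° lat → SW at lon -134°, lat -57°.
Subsquare n=13, o=14: +13·0.0833333° lon, +14·0.0416667° lat → SW at lon -132.917°, lat -56.4167°.
Extended square 5, 6: +5·0.00833333° lon, +6·0.00416667° lat → SW at lon -132.875°, lat -56.3917°.
latitude -56.39167, longitude -132.87500.

-56.39167, -132.87500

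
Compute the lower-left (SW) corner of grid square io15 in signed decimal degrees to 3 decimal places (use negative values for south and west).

Field I=8, O=14: +8·20° lon, +14·10° lat → SW at lon -20°, lat 50°.
Square 1, 5: +1·2° lon, +5·1° lat → SW at lon -18°, lat 55°.
latitude 55.000, longitude -18.000.

55.000, -18.000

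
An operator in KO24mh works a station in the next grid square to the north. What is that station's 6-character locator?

Latitude subsquare h = 7; +1 → 8 = i.
The longitude characters are unchanged.

KO24mi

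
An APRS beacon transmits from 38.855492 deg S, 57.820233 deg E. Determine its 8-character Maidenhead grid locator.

Offset from 180°W / 90°S: lon 237.82023°, lat 51.14451°.
Field: lon ⌊237.82023/20⌋ = 11 → L; lat ⌊51.14451/10⌋ = 5 → F.
Square: lon ⌊17.82023/2⌋ = 8; lat ⌊1.14451/1⌋ = 1.
Subsquare: lon ⌊1.82023/0.0833333⌋ = 21 → v; lat ⌊0.14451/0.0416667⌋ = 3 → d.
Extended square: lon ⌊0.07023/0.00833333⌋ = 8; lat ⌊0.01951/0.00416667⌋ = 4.

LF81vd84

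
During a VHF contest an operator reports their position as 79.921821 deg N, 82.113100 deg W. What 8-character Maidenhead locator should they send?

EQ89ww61

Offset from 180°W / 90°S: lon 97.88690°, lat 169.92182°.
Field (20°×10°, letters A–R): 97.88690/20 → 4 → E, 169.92182/10 → 16 → Q; chars EQ.
Square (2°×1°, digits 0–9): 17.88690/2 → 8, 9.92182/1 → 9; chars 89.
Subsquare (5′×2.5′, letters a–x): 1.88690/0.0833333 → 22 → w, 0.92182/0.0416667 → 22 → w; chars ww.
Extended square (30″×15″, digits 0–9): 0.05357/0.00833333 → 6, 0.00515/0.00416667 → 1; chars 61.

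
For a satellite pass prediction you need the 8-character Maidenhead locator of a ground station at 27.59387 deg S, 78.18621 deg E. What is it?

MG92cj27

Shift to the Maidenhead origin (180°W, 90°S): lon 258.18621, lat 62.40613.
Field (20°×10°, letters A–R): lon ⌊258.18621/20⌋ = 12 → M; lat ⌊62.40613/10⌋ = 6 → G.
Square (2°×1°, digits 0–9): lon ⌊18.18621/2⌋ = 9; lat ⌊2.40613/1⌋ = 2.
Subsquare (5′×2.5′, letters a–x): lon ⌊0.18621/0.0833333⌋ = 2 → c; lat ⌊0.40613/0.0416667⌋ = 9 → j.
Extended square (30″×15″, digits 0–9): lon ⌊0.01954/0.00833333⌋ = 2; lat ⌊0.03113/0.00416667⌋ = 7.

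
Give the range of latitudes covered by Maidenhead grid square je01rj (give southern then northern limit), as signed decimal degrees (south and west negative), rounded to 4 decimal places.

Field J=9, E=4: +9·20° lon, +4·10° lat → SW at lon 0°, lat -50°.
Square 0, 1: +0·2° lon, +1·1° lat → SW at lon 0°, lat -49°.
Subsquare r=17, j=9: +17·0.0833333° lon, +9·0.0416667° lat → SW at lon 1.41667°, lat -48.625°.
Cell spans 0.0833333° lon × 0.0416667° lat.
south -48.6250, north -48.5833.

-48.6250, -48.5833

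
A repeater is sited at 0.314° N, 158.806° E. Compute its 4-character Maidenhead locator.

QJ90

Add 180° to longitude and 90° to latitude: 338.81, 90.31.
Field: 338.81/20 → 16 → Q, 90.31/10 → 9 → J; chars QJ.
Square: 18.81/2 → 9, 0.31/1 → 0; chars 90.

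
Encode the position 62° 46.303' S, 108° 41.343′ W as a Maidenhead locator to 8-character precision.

DC57pf74

Add 180° to longitude and 90° to latitude: 71.31095, 27.22828.
Field: lon ⌊71.31095/20⌋ = 3 → D; lat ⌊27.22828/10⌋ = 2 → C.
Square: lon ⌊11.31095/2⌋ = 5; lat ⌊7.22828/1⌋ = 7.
Subsquare: lon ⌊1.31095/0.0833333⌋ = 15 → p; lat ⌊0.22828/0.0416667⌋ = 5 → f.
Extended square: lon ⌊0.06095/0.00833333⌋ = 7; lat ⌊0.01995/0.00416667⌋ = 4.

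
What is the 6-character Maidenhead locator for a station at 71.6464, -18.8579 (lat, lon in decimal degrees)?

Shift to the Maidenhead origin (180°W, 90°S): lon 161.1421, lat 161.6464.
Field: lon ⌊161.1421/20⌋ = 8 → I; lat ⌊161.6464/10⌋ = 16 → Q.
Square: lon ⌊1.1421/2⌋ = 0; lat ⌊1.6464/1⌋ = 1.
Subsquare: lon ⌊1.1421/0.0833333⌋ = 13 → n; lat ⌊0.6464/0.0416667⌋ = 15 → p.

IQ01np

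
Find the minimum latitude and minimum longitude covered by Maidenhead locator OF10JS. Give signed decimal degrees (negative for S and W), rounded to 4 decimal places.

-39.2500, 102.7500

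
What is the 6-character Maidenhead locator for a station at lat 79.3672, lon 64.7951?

Add 180° to longitude and 90° to latitude: 244.7951, 169.3672.
Field (20°×10°, letters A–R): 244.7951/20 → 12 → M, 169.3672/10 → 16 → Q; chars MQ.
Square (2°×1°, digits 0–9): 4.7951/2 → 2, 9.3672/1 → 9; chars 29.
Subsquare (5′×2.5′, letters a–x): 0.7951/0.0833333 → 9 → j, 0.3672/0.0416667 → 8 → i; chars ji.

MQ29ji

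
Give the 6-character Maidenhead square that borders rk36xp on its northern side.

RK36xq

Latitude subsquare p = 15; +1 → 16 = q.
The longitude characters are unchanged.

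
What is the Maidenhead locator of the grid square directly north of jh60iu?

Latitude subsquare u = 20; +1 → 21 = v.
The longitude characters are unchanged.

JH60iv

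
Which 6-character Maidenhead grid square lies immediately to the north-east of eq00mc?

EQ00nd

Longitude subsquare m = 12; +1 → 13 = n.
Latitude subsquare c = 2; +1 → 3 = d.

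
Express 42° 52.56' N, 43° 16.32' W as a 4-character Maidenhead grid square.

Offset from 180°W / 90°S: lon 136.73°, lat 132.88°.
Field: lon ⌊136.73/20⌋ = 6 → G; lat ⌊132.88/10⌋ = 13 → N.
Square: lon ⌊16.73/2⌋ = 8; lat ⌊2.88/1⌋ = 2.

GN82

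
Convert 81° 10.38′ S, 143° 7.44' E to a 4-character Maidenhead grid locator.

Add 180° to longitude and 90° to latitude: 323.12, 8.83.
Field (20°×10°, letters A–R): 323.12/20 → 16 → Q, 8.83/10 → 0 → A; chars QA.
Square (2°×1°, digits 0–9): 3.12/2 → 1, 8.83/1 → 8; chars 18.

QA18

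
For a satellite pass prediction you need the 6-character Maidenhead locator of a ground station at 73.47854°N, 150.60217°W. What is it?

Offset from 180°W / 90°S: lon 29.3978°, lat 163.4785°.
Field: lon ⌊29.3978/20⌋ = 1 → B; lat ⌊163.4785/10⌋ = 16 → Q.
Square: lon ⌊9.3978/2⌋ = 4; lat ⌊3.4785/1⌋ = 3.
Subsquare: lon ⌊1.3978/0.0833333⌋ = 16 → q; lat ⌊0.4785/0.0416667⌋ = 11 → l.

BQ43ql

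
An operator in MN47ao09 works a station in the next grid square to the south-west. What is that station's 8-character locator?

Longitude extended square 0; −1 → -1, wraps to 9, carry into subsquare.
Longitude subsquare a = 0; −1 → -1, wraps to 23 = x, carry into square.
Longitude square 4; −1 → 3.
Latitude extended square 9; −1 → 8.

MN37xo98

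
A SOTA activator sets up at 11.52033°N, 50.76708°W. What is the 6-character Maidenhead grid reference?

Add 180° to longitude and 90° to latitude: 129.2329, 101.5203.
Field: 129.2329/20 → 6 → G, 101.5203/10 → 10 → K; chars GK.
Square: 9.2329/2 → 4, 1.5203/1 → 1; chars 41.
Subsquare: 1.2329/0.0833333 → 14 → o, 0.5203/0.0416667 → 12 → m; chars om.

GK41om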